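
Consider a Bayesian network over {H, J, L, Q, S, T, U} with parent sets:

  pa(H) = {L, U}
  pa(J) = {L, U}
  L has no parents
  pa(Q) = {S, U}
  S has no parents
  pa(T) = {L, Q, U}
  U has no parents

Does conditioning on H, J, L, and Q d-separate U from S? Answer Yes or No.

Enumerating the 4 paths from U to S and testing each for blocking by {H, J, L, Q}:
Path 1: U → Q ← S
  Q is a collider and Q is conditioned on, which opens it — no node blocks this path, so it is active.
Path 2: U → H ← L → T ← Q ← S
  L is a fork here and L is conditioned on, so the path is blocked at L.
Path 3: U → J ← L → T ← Q ← S
  L is a fork here and L is conditioned on, so the path is blocked at L.
Path 4: U → T ← Q ← S
  T is a collider here and neither T nor any of its descendants is conditioned on, so the collider stays closed — the path is blocked at T.
Because an active path exists, U and S are not d-separated.

No — U and S are not d-separated given {H, J, L, Q}.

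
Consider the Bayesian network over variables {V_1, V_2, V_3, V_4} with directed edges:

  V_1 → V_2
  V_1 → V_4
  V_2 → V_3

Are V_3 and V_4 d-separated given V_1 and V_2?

The only undirected path from V_3 to V_4 is:
Path 1: V_3 ← V_2 ← V_1 → V_4
  V_2 is a chain here and V_2 is conditioned on, so the path is blocked at V_2.
Since every path is blocked, d-separation holds.

Yes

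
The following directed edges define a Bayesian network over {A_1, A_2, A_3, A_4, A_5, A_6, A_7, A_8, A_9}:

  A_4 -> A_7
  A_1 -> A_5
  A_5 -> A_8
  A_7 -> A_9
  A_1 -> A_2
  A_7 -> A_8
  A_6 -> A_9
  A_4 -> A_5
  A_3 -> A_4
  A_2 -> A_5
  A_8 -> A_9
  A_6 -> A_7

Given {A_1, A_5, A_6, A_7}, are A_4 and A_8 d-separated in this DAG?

4 paths connect A_4 and A_8; each must be blocked for d-separation to hold:
  1. A_4 → A_7 → A_8 — A_7:chain[blocks] ⇒ blocked
  2. A_4 → A_7 ← A_6 → A_9 ← A_8 — A_7:collider[open]; A_6:fork[blocks]; A_9:collider[blocks] ⇒ blocked
  3. A_4 → A_7 → A_9 ← A_8 — A_7:chain[blocks]; A_9:collider[blocks] ⇒ blocked
  4. A_4 → A_5 → A_8 — A_5:chain[blocks] ⇒ blocked
Since every path is blocked, d-separation holds.

Yes — A_4 and A_8 are d-separated given {A_1, A_5, A_6, A_7}.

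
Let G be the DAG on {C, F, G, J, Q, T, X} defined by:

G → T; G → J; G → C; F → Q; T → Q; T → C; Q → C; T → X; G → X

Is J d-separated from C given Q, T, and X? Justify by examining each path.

No

5 paths connect J and C; each must be blocked for d-separation to hold:
  1. J ← G → T → Q → C — G:fork[open]; T:chain[blocks]; Q:chain[blocks] ⇒ blocked
  2. J ← G → T → C — G:fork[open]; T:chain[blocks] ⇒ blocked
  3. J ← G → X ← T → Q → C — G:fork[open]; X:collider[open]; T:fork[blocks]; Q:chain[blocks] ⇒ blocked
  4. J ← G → X ← T → C — G:fork[open]; X:collider[open]; T:fork[blocks] ⇒ blocked
  5. J ← G → C — G:fork[open] ⇒ active
At least one path is unblocked, so d-separation fails.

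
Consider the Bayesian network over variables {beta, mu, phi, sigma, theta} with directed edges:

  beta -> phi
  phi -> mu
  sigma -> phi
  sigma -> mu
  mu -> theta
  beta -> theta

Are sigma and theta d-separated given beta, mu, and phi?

Yes — sigma and theta are d-separated given {beta, mu, phi}.

There are 4 undirected paths between sigma and theta; checking each against the conditioning set {beta, mu, phi}:
  1. sigma → phi ← beta → theta — phi:collider[open]; beta:fork[blocks] ⇒ blocked
  2. sigma → phi → mu → theta — phi:chain[blocks]; mu:chain[blocks] ⇒ blocked
  3. sigma → mu ← phi ← beta → theta — mu:collider[open]; phi:chain[blocks]; beta:fork[blocks] ⇒ blocked
  4. sigma → mu → theta — mu:chain[blocks] ⇒ blocked
Since every path is blocked, d-separation holds.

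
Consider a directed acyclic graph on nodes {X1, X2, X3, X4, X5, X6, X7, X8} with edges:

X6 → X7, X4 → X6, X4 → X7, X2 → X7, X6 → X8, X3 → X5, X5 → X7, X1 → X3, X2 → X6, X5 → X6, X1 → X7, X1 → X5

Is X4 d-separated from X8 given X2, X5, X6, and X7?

There are 6 undirected paths between X4 and X8; checking each against the conditioning set {X2, X5, X6, X7}:
Path 1: X4 → X7 ← X5 → X6 → X8
  X5 is a fork here and X5 is conditioned on, so the path is blocked at X5.
Path 2: X4 → X7 ← X1 → X5 → X6 → X8
  X5 is a chain here and X5 is conditioned on, so the path is blocked at X5.
Path 3: X4 → X7 ← X1 → X3 → X5 → X6 → X8
  X5 is a chain here and X5 is conditioned on, so the path is blocked at X5.
Path 4: X4 → X7 ← X2 → X6 → X8
  X2 is a fork here and X2 is conditioned on, so the path is blocked at X2.
Path 5: X4 → X7 ← X6 → X8
  X6 is a fork here and X6 is conditioned on, so the path is blocked at X6.
Path 6: X4 → X6 → X8
  X6 is a chain here and X6 is conditioned on, so the path is blocked at X6.
Since every path is blocked, d-separation holds.

Yes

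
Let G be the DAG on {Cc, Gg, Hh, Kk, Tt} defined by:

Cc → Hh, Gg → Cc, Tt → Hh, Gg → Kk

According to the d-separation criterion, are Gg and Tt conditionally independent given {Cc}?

Yes

Only one path connects Gg and Tt:
Path 1: Gg → Cc → Hh ← Tt
  Cc is a chain here and Cc is conditioned on, so the path is blocked at Cc.
Every path is blocked, so Gg and Tt are d-separated given {Cc}.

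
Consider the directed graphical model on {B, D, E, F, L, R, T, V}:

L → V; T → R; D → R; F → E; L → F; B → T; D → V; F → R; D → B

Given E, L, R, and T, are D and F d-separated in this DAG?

3 paths connect D and F; each must be blocked for d-separation to hold:
  1. D → B → T → R ← F — B:chain[open]; T:chain[blocks]; R:collider[open] ⇒ blocked
  2. D → R ← F — R:collider[open] ⇒ active
  3. D → V ← L → F — V:collider[blocks]; L:fork[blocks] ⇒ blocked
Since the path D → R ← F is active, D and F are not d-separated given {E, L, R, T}.

No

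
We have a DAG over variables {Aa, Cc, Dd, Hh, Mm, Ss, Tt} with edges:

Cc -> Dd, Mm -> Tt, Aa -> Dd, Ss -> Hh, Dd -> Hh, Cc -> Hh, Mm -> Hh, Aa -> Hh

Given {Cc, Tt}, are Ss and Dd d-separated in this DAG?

Yes

Enumerating the 3 paths from Ss to Dd and testing each for blocking by {Cc, Tt}:
  1. Ss → Hh ← Cc → Dd — Hh:collider[blocks]; Cc:fork[blocks] ⇒ blocked
  2. Ss → Hh ← Dd — Hh:collider[blocks] ⇒ blocked
  3. Ss → Hh ← Aa → Dd — Hh:collider[blocks]; Aa:fork[open] ⇒ blocked
Every path is blocked, so Ss and Dd are d-separated given {Cc, Tt}.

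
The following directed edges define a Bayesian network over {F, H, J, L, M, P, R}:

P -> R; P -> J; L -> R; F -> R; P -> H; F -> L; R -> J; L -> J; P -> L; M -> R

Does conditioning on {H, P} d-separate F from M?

Yes

Enumerating the 6 paths from F to M and testing each for blocking by {H, P}:
Path 1: F → R ← M
  R is a collider here and neither R nor any of its descendants is conditioned on, so the collider stays closed — the path is blocked at R.
Path 2: F → L → R ← M
  R is a collider here and neither R nor any of its descendants is conditioned on, so the collider stays closed — the path is blocked at R.
Path 3: F → L ← P → R ← M
  L is a collider here and neither L nor any of its descendants is conditioned on, so the collider stays closed — the path is blocked at L.
Path 4: F → L ← P → J ← R ← M
  L is a collider here and neither L nor any of its descendants is conditioned on, so the collider stays closed — the path is blocked at L.
Path 5: F → L → J ← R ← M
  J is a collider here and neither J nor any of its descendants is conditioned on, so the collider stays closed — the path is blocked at J.
Path 6: F → L → J ← P → R ← M
  J is a collider here and neither J nor any of its descendants is conditioned on, so the collider stays closed — the path is blocked at J.
Every path is blocked, so F and M are d-separated given {H, P}.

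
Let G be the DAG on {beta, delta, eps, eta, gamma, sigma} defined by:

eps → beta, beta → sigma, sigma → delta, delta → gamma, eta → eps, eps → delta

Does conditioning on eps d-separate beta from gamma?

No

Enumerating the 2 paths from beta to gamma and testing each for blocking by {eps}:
Path 1: beta ← eps → delta → gamma
  eps is a fork here and eps is conditioned on, so the path is blocked at eps.
Path 2: beta → sigma → delta → gamma
  sigma is a chain and sigma is not conditioned on; delta is a chain and delta is not conditioned on — no node blocks this path, so it is active.
Because an active path exists, beta and gamma are not d-separated.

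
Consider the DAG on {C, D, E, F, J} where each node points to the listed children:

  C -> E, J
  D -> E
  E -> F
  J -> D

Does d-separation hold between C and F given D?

We examine all 2 paths between C and F:
  1. C → J → D → E → F — J:chain[open]; D:chain[blocks]; E:chain[open] ⇒ blocked
  2. C → E → F — E:chain[open] ⇒ active
Since the path C → E → F is active, C and F are not d-separated given {D}.

No — C and F are not d-separated given {D}.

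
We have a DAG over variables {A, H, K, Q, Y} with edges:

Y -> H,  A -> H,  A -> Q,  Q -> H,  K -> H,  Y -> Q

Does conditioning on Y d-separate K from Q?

Yes

3 paths connect K and Q; each must be blocked for d-separation to hold:
Path 1: K → H ← A → Q
  H is a collider here and neither H nor any of its descendants is conditioned on, so the collider stays closed — the path is blocked at H.
Path 2: K → H ← Q
  H is a collider here and neither H nor any of its descendants is conditioned on, so the collider stays closed — the path is blocked at H.
Path 3: K → H ← Y → Q
  H is a collider here and neither H nor any of its descendants is conditioned on, so the collider stays closed — the path is blocked at H.
Since every path is blocked, d-separation holds.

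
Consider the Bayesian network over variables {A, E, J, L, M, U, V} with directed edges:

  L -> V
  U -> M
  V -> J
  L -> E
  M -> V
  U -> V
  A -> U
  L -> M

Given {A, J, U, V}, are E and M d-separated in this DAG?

3 paths connect E and M; each must be blocked for d-separation to hold:
Path 1: E ← L → V ← U → M
  U is a fork here and U is conditioned on, so the path is blocked at U.
Path 2: E ← L → V ← M
  L is a fork and L is not conditioned on; V is a collider and V is conditioned on, which opens it — no node blocks this path, so it is active.
Path 3: E ← L → M
  L is a fork and L is not conditioned on — no node blocks this path, so it is active.
Since the path E ← L → V ← M is active, E and M are not d-separated given {A, J, U, V}.

No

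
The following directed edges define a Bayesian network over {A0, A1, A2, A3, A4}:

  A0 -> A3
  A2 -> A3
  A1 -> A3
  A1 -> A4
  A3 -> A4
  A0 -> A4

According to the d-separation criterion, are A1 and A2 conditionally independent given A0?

Yes

We examine all 3 paths between A1 and A2:
Path 1: A1 → A3 ← A2
  A3 is a collider here and neither A3 nor any of its descendants is conditioned on, so the collider stays closed — the path is blocked at A3.
Path 2: A1 → A4 ← A3 ← A2
  A4 is a collider here and neither A4 nor any of its descendants is conditioned on, so the collider stays closed — the path is blocked at A4.
Path 3: A1 → A4 ← A0 → A3 ← A2
  A4 is a collider here and neither A4 nor any of its descendants is conditioned on, so the collider stays closed — the path is blocked at A4.
Since every path is blocked, d-separation holds.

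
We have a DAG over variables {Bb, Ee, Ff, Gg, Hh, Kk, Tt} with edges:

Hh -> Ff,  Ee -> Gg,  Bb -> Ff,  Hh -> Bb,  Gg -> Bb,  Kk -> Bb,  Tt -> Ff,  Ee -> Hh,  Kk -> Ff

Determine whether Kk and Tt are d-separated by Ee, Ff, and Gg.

No

We examine all 4 paths between Kk and Tt:
Path 1: Kk → Bb ← Gg ← Ee → Hh → Ff ← Tt
  Gg is a chain here and Gg is conditioned on, so the path is blocked at Gg.
Path 2: Kk → Bb ← Hh → Ff ← Tt
  Bb is a collider and its descendant Ff is conditioned on, which opens it; Hh is a fork and Hh is not conditioned on; Ff is a collider and Ff is conditioned on, which opens it — no node blocks this path, so it is active.
Path 3: Kk → Bb → Ff ← Tt
  Bb is a chain and Bb is not conditioned on; Ff is a collider and Ff is conditioned on, which opens it — no node blocks this path, so it is active.
Path 4: Kk → Ff ← Tt
  Ff is a collider and Ff is conditioned on, which opens it — no node blocks this path, so it is active.
Because an active path exists, Kk and Tt are not d-separated.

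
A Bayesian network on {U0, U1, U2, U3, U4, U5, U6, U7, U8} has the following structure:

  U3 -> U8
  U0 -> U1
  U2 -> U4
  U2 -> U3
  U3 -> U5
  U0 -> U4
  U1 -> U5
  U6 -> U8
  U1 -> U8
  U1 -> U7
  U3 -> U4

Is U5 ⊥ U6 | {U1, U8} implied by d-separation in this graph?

6 paths connect U5 and U6; each must be blocked for d-separation to hold:
Path 1: U5 ← U3 ← U2 → U4 ← U0 → U1 → U8 ← U6
  U4 is a collider here and neither U4 nor any of its descendants is conditioned on, so the collider stays closed — the path is blocked at U4.
Path 2: U5 ← U3 → U4 ← U0 → U1 → U8 ← U6
  U4 is a collider here and neither U4 nor any of its descendants is conditioned on, so the collider stays closed — the path is blocked at U4.
Path 3: U5 ← U3 → U8 ← U6
  U3 is a fork and U3 is not conditioned on; U8 is a collider and U8 is conditioned on, which opens it — no node blocks this path, so it is active.
Path 4: U5 ← U1 ← U0 → U4 ← U2 → U3 → U8 ← U6
  U1 is a chain here and U1 is conditioned on, so the path is blocked at U1.
Path 5: U5 ← U1 ← U0 → U4 ← U3 → U8 ← U6
  U1 is a chain here and U1 is conditioned on, so the path is blocked at U1.
Path 6: U5 ← U1 → U8 ← U6
  U1 is a fork here and U1 is conditioned on, so the path is blocked at U1.
Since the path U5 ← U3 → U8 ← U6 is active, U5 and U6 are not d-separated given {U1, U8}.

No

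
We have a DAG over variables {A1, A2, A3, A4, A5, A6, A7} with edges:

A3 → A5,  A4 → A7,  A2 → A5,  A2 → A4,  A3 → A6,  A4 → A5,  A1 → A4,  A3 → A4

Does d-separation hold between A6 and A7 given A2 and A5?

No

3 paths connect A6 and A7; each must be blocked for d-separation to hold:
  1. A6 ← A3 → A4 → A7 — A3:fork[open]; A4:chain[open] ⇒ active
  2. A6 ← A3 → A5 ← A4 → A7 — A3:fork[open]; A5:collider[open]; A4:fork[open] ⇒ active
  3. A6 ← A3 → A5 ← A2 → A4 → A7 — A3:fork[open]; A5:collider[open]; A2:fork[blocks]; A4:chain[open] ⇒ blocked
At least one path is unblocked, so d-separation fails.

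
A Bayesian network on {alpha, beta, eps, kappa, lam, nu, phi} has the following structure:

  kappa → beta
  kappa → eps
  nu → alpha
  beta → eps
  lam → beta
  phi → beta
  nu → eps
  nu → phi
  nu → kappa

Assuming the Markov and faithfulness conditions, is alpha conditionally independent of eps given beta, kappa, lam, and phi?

No

5 paths connect alpha and eps; each must be blocked for d-separation to hold:
Path 1: alpha ← nu → eps
  nu is a fork and nu is not conditioned on — no node blocks this path, so it is active.
Path 2: alpha ← nu → kappa → eps
  kappa is a chain here and kappa is conditioned on, so the path is blocked at kappa.
Path 3: alpha ← nu → kappa → beta → eps
  kappa is a chain here and kappa is conditioned on, so the path is blocked at kappa.
Path 4: alpha ← nu → phi → beta → eps
  phi is a chain here and phi is conditioned on, so the path is blocked at phi.
Path 5: alpha ← nu → phi → beta ← kappa → eps
  phi is a chain here and phi is conditioned on, so the path is blocked at phi.
Since the path alpha ← nu → eps is active, alpha and eps are not d-separated given {beta, kappa, lam, phi}.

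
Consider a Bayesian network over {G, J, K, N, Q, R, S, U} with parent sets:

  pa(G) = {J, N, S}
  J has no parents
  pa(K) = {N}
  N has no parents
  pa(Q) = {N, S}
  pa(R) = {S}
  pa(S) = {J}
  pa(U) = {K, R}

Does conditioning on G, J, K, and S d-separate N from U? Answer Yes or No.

Yes

There are 4 undirected paths between N and U; checking each against the conditioning set {G, J, K, S}:
Path 1: N → G ← J → S → R → U
  J is a fork here and J is conditioned on, so the path is blocked at J.
Path 2: N → G ← S → R → U
  S is a fork here and S is conditioned on, so the path is blocked at S.
Path 3: N → Q ← S → R → U
  Q is a collider here and neither Q nor any of its descendants is conditioned on, so the collider stays closed — the path is blocked at Q.
Path 4: N → K → U
  K is a chain here and K is conditioned on, so the path is blocked at K.
All paths are blocked; N ⊥ U | {G, J, K, S} holds.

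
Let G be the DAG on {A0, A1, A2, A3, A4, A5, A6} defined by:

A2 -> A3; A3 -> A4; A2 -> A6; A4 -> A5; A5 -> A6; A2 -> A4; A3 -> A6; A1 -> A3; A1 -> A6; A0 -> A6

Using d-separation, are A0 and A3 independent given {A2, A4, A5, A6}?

No — A0 and A3 are not d-separated given {A2, A4, A5, A6}.

6 paths connect A0 and A3; each must be blocked for d-separation to hold:
Path 1: A0 → A6 ← A5 ← A4 ← A2 → A3
  A5 is a chain here and A5 is conditioned on, so the path is blocked at A5.
Path 2: A0 → A6 ← A5 ← A4 ← A3
  A5 is a chain here and A5 is conditioned on, so the path is blocked at A5.
Path 3: A0 → A6 ← A1 → A3
  A6 is a collider and A6 is conditioned on, which opens it; A1 is a fork and A1 is not conditioned on — no node blocks this path, so it is active.
Path 4: A0 → A6 ← A2 → A4 ← A3
  A2 is a fork here and A2 is conditioned on, so the path is blocked at A2.
Path 5: A0 → A6 ← A2 → A3
  A2 is a fork here and A2 is conditioned on, so the path is blocked at A2.
Path 6: A0 → A6 ← A3
  A6 is a collider and A6 is conditioned on, which opens it — no node blocks this path, so it is active.
Because an active path exists, A0 and A3 are not d-separated.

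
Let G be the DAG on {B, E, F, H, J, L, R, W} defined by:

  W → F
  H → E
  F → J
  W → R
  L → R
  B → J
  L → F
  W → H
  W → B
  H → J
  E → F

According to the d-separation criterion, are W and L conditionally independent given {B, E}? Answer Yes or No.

Yes

We examine all 6 paths between W and L:
Path 1: W → H → J ← F ← L
  J is a collider here and neither J nor any of its descendants is conditioned on, so the collider stays closed — the path is blocked at J.
Path 2: W → H → E → F ← L
  E is a chain here and E is conditioned on, so the path is blocked at E.
Path 3: W → R ← L
  R is a collider here and neither R nor any of its descendants is conditioned on, so the collider stays closed — the path is blocked at R.
Path 4: W → F ← L
  F is a collider here and neither F nor any of its descendants is conditioned on, so the collider stays closed — the path is blocked at F.
Path 5: W → B → J ← H → E → F ← L
  B is a chain here and B is conditioned on, so the path is blocked at B.
Path 6: W → B → J ← F ← L
  B is a chain here and B is conditioned on, so the path is blocked at B.
Every path is blocked, so W and L are d-separated given {B, E}.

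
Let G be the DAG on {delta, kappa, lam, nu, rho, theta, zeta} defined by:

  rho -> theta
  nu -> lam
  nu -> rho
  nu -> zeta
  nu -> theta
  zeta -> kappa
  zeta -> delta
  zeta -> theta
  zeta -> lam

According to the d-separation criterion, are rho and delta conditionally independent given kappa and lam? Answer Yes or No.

No — rho and delta are not d-separated given {kappa, lam}.

Enumerating the 6 paths from rho to delta and testing each for blocking by {kappa, lam}:
Path 1: rho → theta ← zeta → delta
  theta is a collider here and neither theta nor any of its descendants is conditioned on, so the collider stays closed — the path is blocked at theta.
Path 2: rho → theta ← nu → zeta → delta
  theta is a collider here and neither theta nor any of its descendants is conditioned on, so the collider stays closed — the path is blocked at theta.
Path 3: rho → theta ← nu → lam ← zeta → delta
  theta is a collider here and neither theta nor any of its descendants is conditioned on, so the collider stays closed — the path is blocked at theta.
Path 4: rho ← nu → theta ← zeta → delta
  theta is a collider here and neither theta nor any of its descendants is conditioned on, so the collider stays closed — the path is blocked at theta.
Path 5: rho ← nu → zeta → delta
  nu is a fork and nu is not conditioned on; zeta is a chain and zeta is not conditioned on — no node blocks this path, so it is active.
Path 6: rho ← nu → lam ← zeta → delta
  nu is a fork and nu is not conditioned on; lam is a collider and lam is conditioned on, which opens it; zeta is a fork and zeta is not conditioned on — no node blocks this path, so it is active.
Since the path rho ← nu → zeta → delta is active, rho and delta are not d-separated given {kappa, lam}.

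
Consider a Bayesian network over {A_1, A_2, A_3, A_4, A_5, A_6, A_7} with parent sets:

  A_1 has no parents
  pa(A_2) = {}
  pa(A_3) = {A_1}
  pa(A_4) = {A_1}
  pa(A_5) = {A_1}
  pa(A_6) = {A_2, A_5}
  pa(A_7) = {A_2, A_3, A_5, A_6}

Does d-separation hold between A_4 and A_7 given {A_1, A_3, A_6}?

Yes

4 paths connect A_4 and A_7; each must be blocked for d-separation to hold:
Path 1: A_4 ← A_1 → A_5 → A_7
  A_1 is a fork here and A_1 is conditioned on, so the path is blocked at A_1.
Path 2: A_4 ← A_1 → A_5 → A_6 ← A_2 → A_7
  A_1 is a fork here and A_1 is conditioned on, so the path is blocked at A_1.
Path 3: A_4 ← A_1 → A_5 → A_6 → A_7
  A_1 is a fork here and A_1 is conditioned on, so the path is blocked at A_1.
Path 4: A_4 ← A_1 → A_3 → A_7
  A_1 is a fork here and A_1 is conditioned on, so the path is blocked at A_1.
Every path is blocked, so A_4 and A_7 are d-separated given {A_1, A_3, A_6}.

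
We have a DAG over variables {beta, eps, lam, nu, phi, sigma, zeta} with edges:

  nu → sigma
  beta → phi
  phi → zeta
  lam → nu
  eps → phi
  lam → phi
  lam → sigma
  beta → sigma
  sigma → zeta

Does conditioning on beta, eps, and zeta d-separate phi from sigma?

No — phi and sigma are not d-separated given {beta, eps, zeta}.

4 paths connect phi and sigma; each must be blocked for d-separation to hold:
Path 1: phi ← lam → sigma
  lam is a fork and lam is not conditioned on — no node blocks this path, so it is active.
Path 2: phi ← lam → nu → sigma
  lam is a fork and lam is not conditioned on; nu is a chain and nu is not conditioned on — no node blocks this path, so it is active.
Path 3: phi ← beta → sigma
  beta is a fork here and beta is conditioned on, so the path is blocked at beta.
Path 4: phi → zeta ← sigma
  zeta is a collider and zeta is conditioned on, which opens it — no node blocks this path, so it is active.
Because an active path exists, phi and sigma are not d-separated.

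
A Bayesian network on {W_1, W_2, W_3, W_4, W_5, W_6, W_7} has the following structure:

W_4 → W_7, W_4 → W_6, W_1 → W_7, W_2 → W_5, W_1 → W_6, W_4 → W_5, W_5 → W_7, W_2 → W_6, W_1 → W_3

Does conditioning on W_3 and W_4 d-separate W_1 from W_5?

There are 6 undirected paths between W_1 and W_5; checking each against the conditioning set {W_3, W_4}:
Path 1: W_1 → W_7 ← W_4 → W_6 ← W_2 → W_5
  W_7 is a collider here and neither W_7 nor any of its descendants is conditioned on, so the collider stays closed — the path is blocked at W_7.
Path 2: W_1 → W_7 ← W_4 → W_5
  W_7 is a collider here and neither W_7 nor any of its descendants is conditioned on, so the collider stays closed — the path is blocked at W_7.
Path 3: W_1 → W_7 ← W_5
  W_7 is a collider here and neither W_7 nor any of its descendants is conditioned on, so the collider stays closed — the path is blocked at W_7.
Path 4: W_1 → W_6 ← W_4 → W_7 ← W_5
  W_6 is a collider here and neither W_6 nor any of its descendants is conditioned on, so the collider stays closed — the path is blocked at W_6.
Path 5: W_1 → W_6 ← W_4 → W_5
  W_6 is a collider here and neither W_6 nor any of its descendants is conditioned on, so the collider stays closed — the path is blocked at W_6.
Path 6: W_1 → W_6 ← W_2 → W_5
  W_6 is a collider here and neither W_6 nor any of its descendants is conditioned on, so the collider stays closed — the path is blocked at W_6.
All paths are blocked; W_1 ⊥ W_5 | {W_3, W_4} holds.

Yes — W_1 and W_5 are d-separated given {W_3, W_4}.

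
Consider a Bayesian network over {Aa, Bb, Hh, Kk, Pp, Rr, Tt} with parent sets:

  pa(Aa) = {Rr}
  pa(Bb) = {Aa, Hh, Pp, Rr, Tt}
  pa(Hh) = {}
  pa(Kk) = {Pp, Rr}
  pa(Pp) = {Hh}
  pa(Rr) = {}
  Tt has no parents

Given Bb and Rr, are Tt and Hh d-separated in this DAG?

Enumerating the 4 paths from Tt to Hh and testing each for blocking by {Bb, Rr}:
Path 1: Tt → Bb ← Pp ← Hh
  Bb is a collider and Bb is conditioned on, which opens it; Pp is a chain and Pp is not conditioned on — no node blocks this path, so it is active.
Path 2: Tt → Bb ← Rr → Kk ← Pp ← Hh
  Rr is a fork here and Rr is conditioned on, so the path is blocked at Rr.
Path 3: Tt → Bb ← Hh
  Bb is a collider and Bb is conditioned on, which opens it — no node blocks this path, so it is active.
Path 4: Tt → Bb ← Aa ← Rr → Kk ← Pp ← Hh
  Rr is a fork here and Rr is conditioned on, so the path is blocked at Rr.
At least one path is unblocked, so d-separation fails.

No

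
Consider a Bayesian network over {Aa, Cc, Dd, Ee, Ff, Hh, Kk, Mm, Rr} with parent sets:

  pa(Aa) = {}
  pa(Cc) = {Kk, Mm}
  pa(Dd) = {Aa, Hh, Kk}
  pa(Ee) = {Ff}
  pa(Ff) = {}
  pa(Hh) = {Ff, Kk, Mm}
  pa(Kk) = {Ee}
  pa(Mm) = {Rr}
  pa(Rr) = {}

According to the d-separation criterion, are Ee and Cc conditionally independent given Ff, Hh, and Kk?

There are 6 undirected paths between Ee and Cc; checking each against the conditioning set {Ff, Hh, Kk}:
Path 1: Ee → Kk → Hh ← Mm → Cc
  Kk is a chain here and Kk is conditioned on, so the path is blocked at Kk.
Path 2: Ee → Kk → Dd ← Hh ← Mm → Cc
  Kk is a chain here and Kk is conditioned on, so the path is blocked at Kk.
Path 3: Ee → Kk → Cc
  Kk is a chain here and Kk is conditioned on, so the path is blocked at Kk.
Path 4: Ee ← Ff → Hh ← Kk → Cc
  Ff is a fork here and Ff is conditioned on, so the path is blocked at Ff.
Path 5: Ee ← Ff → Hh → Dd ← Kk → Cc
  Ff is a fork here and Ff is conditioned on, so the path is blocked at Ff.
Path 6: Ee ← Ff → Hh ← Mm → Cc
  Ff is a fork here and Ff is conditioned on, so the path is blocked at Ff.
All paths are blocked; Ee ⊥ Cc | {Ff, Hh, Kk} holds.

Yes — Ee and Cc are d-separated given {Ff, Hh, Kk}.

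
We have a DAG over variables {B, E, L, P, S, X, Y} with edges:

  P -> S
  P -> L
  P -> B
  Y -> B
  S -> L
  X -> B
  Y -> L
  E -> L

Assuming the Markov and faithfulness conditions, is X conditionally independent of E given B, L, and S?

No

Enumerating the 3 paths from X to E and testing each for blocking by {B, L, S}:
  1. X → B ← P → L ← E — B:collider[open]; P:fork[open]; L:collider[open] ⇒ active
  2. X → B ← P → S → L ← E — B:collider[open]; P:fork[open]; S:chain[blocks]; L:collider[open] ⇒ blocked
  3. X → B ← Y → L ← E — B:collider[open]; Y:fork[open]; L:collider[open] ⇒ active
Since the path X → B ← P → L ← E is active, X and E are not d-separated given {B, L, S}.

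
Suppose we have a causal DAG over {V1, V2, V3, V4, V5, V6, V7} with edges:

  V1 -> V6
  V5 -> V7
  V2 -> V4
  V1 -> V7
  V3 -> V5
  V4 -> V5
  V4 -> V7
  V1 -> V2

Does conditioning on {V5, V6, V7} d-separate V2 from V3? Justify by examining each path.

No

Enumerating the 4 paths from V2 to V3 and testing each for blocking by {V5, V6, V7}:
  1. V2 ← V1 → V7 ← V5 ← V3 — V1:fork[open]; V7:collider[open]; V5:chain[blocks] ⇒ blocked
  2. V2 ← V1 → V7 ← V4 → V5 ← V3 — V1:fork[open]; V7:collider[open]; V4:fork[open]; V5:collider[open] ⇒ active
  3. V2 → V4 → V5 ← V3 — V4:chain[open]; V5:collider[open] ⇒ active
  4. V2 → V4 → V7 ← V5 ← V3 — V4:chain[open]; V7:collider[open]; V5:chain[blocks] ⇒ blocked
Because an active path exists, V2 and V3 are not d-separated.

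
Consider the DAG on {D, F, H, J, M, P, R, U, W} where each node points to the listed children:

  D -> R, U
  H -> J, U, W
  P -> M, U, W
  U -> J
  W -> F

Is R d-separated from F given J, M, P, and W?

Yes

There are 3 undirected paths between R and F; checking each against the conditioning set {J, M, P, W}:
Path 1: R ← D → U ← H → W → F
  W is a chain here and W is conditioned on, so the path is blocked at W.
Path 2: R ← D → U → J ← H → W → F
  W is a chain here and W is conditioned on, so the path is blocked at W.
Path 3: R ← D → U ← P → W → F
  P is a fork here and P is conditioned on, so the path is blocked at P.
Since every path is blocked, d-separation holds.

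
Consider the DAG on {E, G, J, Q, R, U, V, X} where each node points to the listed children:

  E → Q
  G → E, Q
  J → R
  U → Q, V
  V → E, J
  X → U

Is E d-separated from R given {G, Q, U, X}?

No — E and R are not d-separated given {G, Q, U, X}.

We examine all 3 paths between E and R:
Path 1: E ← G → Q ← U → V → J → R
  G is a fork here and G is conditioned on, so the path is blocked at G.
Path 2: E ← V → J → R
  V is a fork and V is not conditioned on; J is a chain and J is not conditioned on — no node blocks this path, so it is active.
Path 3: E → Q ← U → V → J → R
  U is a fork here and U is conditioned on, so the path is blocked at U.
Since the path E ← V → J → R is active, E and R are not d-separated given {G, Q, U, X}.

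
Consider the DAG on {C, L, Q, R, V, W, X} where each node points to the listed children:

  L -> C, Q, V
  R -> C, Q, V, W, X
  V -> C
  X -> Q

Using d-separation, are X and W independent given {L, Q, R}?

Yes

We examine all 6 paths between X and W:
Path 1: X → Q ← R → W
  R is a fork here and R is conditioned on, so the path is blocked at R.
Path 2: X → Q ← L → V ← R → W
  L is a fork here and L is conditioned on, so the path is blocked at L.
Path 3: X → Q ← L → V → C ← R → W
  L is a fork here and L is conditioned on, so the path is blocked at L.
Path 4: X → Q ← L → C ← R → W
  L is a fork here and L is conditioned on, so the path is blocked at L.
Path 5: X → Q ← L → C ← V ← R → W
  L is a fork here and L is conditioned on, so the path is blocked at L.
Path 6: X ← R → W
  R is a fork here and R is conditioned on, so the path is blocked at R.
All paths are blocked; X ⊥ W | {L, Q, R} holds.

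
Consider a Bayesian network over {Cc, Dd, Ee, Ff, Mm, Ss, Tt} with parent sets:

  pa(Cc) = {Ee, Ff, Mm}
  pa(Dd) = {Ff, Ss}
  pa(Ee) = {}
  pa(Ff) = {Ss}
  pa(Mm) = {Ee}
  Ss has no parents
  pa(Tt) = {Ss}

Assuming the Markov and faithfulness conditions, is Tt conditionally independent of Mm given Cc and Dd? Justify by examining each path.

Enumerating the 4 paths from Tt to Mm and testing each for blocking by {Cc, Dd}:
Path 1: Tt ← Ss → Dd ← Ff → Cc ← Mm
  Ss is a fork and Ss is not conditioned on; Dd is a collider and Dd is conditioned on, which opens it; Ff is a fork and Ff is not conditioned on; Cc is a collider and Cc is conditioned on, which opens it — no node blocks this path, so it is active.
Path 2: Tt ← Ss → Dd ← Ff → Cc ← Ee → Mm
  Ss is a fork and Ss is not conditioned on; Dd is a collider and Dd is conditioned on, which opens it; Ff is a fork and Ff is not conditioned on; Cc is a collider and Cc is conditioned on, which opens it; Ee is a fork and Ee is not conditioned on — no node blocks this path, so it is active.
Path 3: Tt ← Ss → Ff → Cc ← Mm
  Ss is a fork and Ss is not conditioned on; Ff is a chain and Ff is not conditioned on; Cc is a collider and Cc is conditioned on, which opens it — no node blocks this path, so it is active.
Path 4: Tt ← Ss → Ff → Cc ← Ee → Mm
  Ss is a fork and Ss is not conditioned on; Ff is a chain and Ff is not conditioned on; Cc is a collider and Cc is conditioned on, which opens it; Ee is a fork and Ee is not conditioned on — no node blocks this path, so it is active.
At least one path is unblocked, so d-separation fails.

No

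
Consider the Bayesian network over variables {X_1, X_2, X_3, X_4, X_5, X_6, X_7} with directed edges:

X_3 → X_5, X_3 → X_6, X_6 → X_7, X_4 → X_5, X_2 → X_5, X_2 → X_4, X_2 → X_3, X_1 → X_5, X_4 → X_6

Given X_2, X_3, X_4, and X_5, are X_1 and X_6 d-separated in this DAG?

Enumerating the 6 paths from X_1 to X_6 and testing each for blocking by {X_2, X_3, X_4, X_5}:
Path 1: X_1 → X_5 ← X_2 → X_4 → X_6
  X_2 is a fork here and X_2 is conditioned on, so the path is blocked at X_2.
Path 2: X_1 → X_5 ← X_2 → X_3 → X_6
  X_2 is a fork here and X_2 is conditioned on, so the path is blocked at X_2.
Path 3: X_1 → X_5 ← X_4 ← X_2 → X_3 → X_6
  X_4 is a chain here and X_4 is conditioned on, so the path is blocked at X_4.
Path 4: X_1 → X_5 ← X_4 → X_6
  X_4 is a fork here and X_4 is conditioned on, so the path is blocked at X_4.
Path 5: X_1 → X_5 ← X_3 ← X_2 → X_4 → X_6
  X_3 is a chain here and X_3 is conditioned on, so the path is blocked at X_3.
Path 6: X_1 → X_5 ← X_3 → X_6
  X_3 is a fork here and X_3 is conditioned on, so the path is blocked at X_3.
Every path is blocked, so X_1 and X_6 are d-separated given {X_2, X_3, X_4, X_5}.

Yes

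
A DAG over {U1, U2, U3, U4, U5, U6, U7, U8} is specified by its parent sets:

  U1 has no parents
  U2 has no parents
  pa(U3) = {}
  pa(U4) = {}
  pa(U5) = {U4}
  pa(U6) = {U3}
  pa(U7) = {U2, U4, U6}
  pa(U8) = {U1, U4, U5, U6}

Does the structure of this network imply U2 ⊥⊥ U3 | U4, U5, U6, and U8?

There are 3 undirected paths between U2 and U3; checking each against the conditioning set {U4, U5, U6, U8}:
Path 1: U2 → U7 ← U6 ← U3
  U7 is a collider here and neither U7 nor any of its descendants is conditioned on, so the collider stays closed — the path is blocked at U7.
Path 2: U2 → U7 ← U4 → U5 → U8 ← U6 ← U3
  U7 is a collider here and neither U7 nor any of its descendants is conditioned on, so the collider stays closed — the path is blocked at U7.
Path 3: U2 → U7 ← U4 → U8 ← U6 ← U3
  U7 is a collider here and neither U7 nor any of its descendants is conditioned on, so the collider stays closed — the path is blocked at U7.
All paths are blocked; U2 ⊥ U3 | {U4, U5, U6, U8} holds.

Yes — U2 and U3 are d-separated given {U4, U5, U6, U8}.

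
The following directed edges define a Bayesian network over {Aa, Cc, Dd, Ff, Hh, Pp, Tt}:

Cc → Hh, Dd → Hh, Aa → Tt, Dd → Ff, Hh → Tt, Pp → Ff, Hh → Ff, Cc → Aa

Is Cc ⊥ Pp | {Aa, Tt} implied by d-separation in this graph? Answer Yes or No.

Yes

Enumerating the 4 paths from Cc to Pp and testing each for blocking by {Aa, Tt}:
  1. Cc → Hh → Ff ← Pp — Hh:chain[open]; Ff:collider[blocks] ⇒ blocked
  2. Cc → Hh ← Dd → Ff ← Pp — Hh:collider[open]; Dd:fork[open]; Ff:collider[blocks] ⇒ blocked
  3. Cc → Aa → Tt ← Hh → Ff ← Pp — Aa:chain[blocks]; Tt:collider[open]; Hh:fork[open]; Ff:collider[blocks] ⇒ blocked
  4. Cc → Aa → Tt ← Hh ← Dd → Ff ← Pp — Aa:chain[blocks]; Tt:collider[open]; Hh:chain[open]; Dd:fork[open]; Ff:collider[blocks] ⇒ blocked
Every path is blocked, so Cc and Pp are d-separated given {Aa, Tt}.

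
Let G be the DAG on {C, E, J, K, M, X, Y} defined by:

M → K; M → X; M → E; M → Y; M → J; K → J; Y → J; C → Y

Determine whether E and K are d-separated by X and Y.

3 paths connect E and K; each must be blocked for d-separation to hold:
Path 1: E ← M → K
  M is a fork and M is not conditioned on — no node blocks this path, so it is active.
Path 2: E ← M → J ← K
  J is a collider here and neither J nor any of its descendants is conditioned on, so the collider stays closed — the path is blocked at J.
Path 3: E ← M → Y → J ← K
  Y is a chain here and Y is conditioned on, so the path is blocked at Y.
Since the path E ← M → K is active, E and K are not d-separated given {X, Y}.

No — E and K are not d-separated given {X, Y}.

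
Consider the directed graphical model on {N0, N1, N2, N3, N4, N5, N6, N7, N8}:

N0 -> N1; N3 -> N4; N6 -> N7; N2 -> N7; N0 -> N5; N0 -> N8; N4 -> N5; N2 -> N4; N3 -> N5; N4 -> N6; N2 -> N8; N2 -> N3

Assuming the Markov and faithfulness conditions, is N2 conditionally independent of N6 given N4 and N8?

Yes

We examine all 6 paths between N2 and N6:
Path 1: N2 → N8 ← N0 → N5 ← N4 → N6
  N5 is a collider here and neither N5 nor any of its descendants is conditioned on, so the collider stays closed — the path is blocked at N5.
Path 2: N2 → N8 ← N0 → N5 ← N3 → N4 → N6
  N5 is a collider here and neither N5 nor any of its descendants is conditioned on, so the collider stays closed — the path is blocked at N5.
Path 3: N2 → N4 → N6
  N4 is a chain here and N4 is conditioned on, so the path is blocked at N4.
Path 4: N2 → N7 ← N6
  N7 is a collider here and neither N7 nor any of its descendants is conditioned on, so the collider stays closed — the path is blocked at N7.
Path 5: N2 → N3 → N4 → N6
  N4 is a chain here and N4 is conditioned on, so the path is blocked at N4.
Path 6: N2 → N3 → N5 ← N4 → N6
  N5 is a collider here and neither N5 nor any of its descendants is conditioned on, so the collider stays closed — the path is blocked at N5.
Every path is blocked, so N2 and N6 are d-separated given {N4, N8}.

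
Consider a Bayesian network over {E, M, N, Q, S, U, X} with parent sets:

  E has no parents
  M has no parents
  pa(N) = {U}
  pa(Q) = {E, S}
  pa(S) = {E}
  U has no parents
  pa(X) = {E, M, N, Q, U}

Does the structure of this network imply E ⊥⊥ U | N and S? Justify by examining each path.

Yes

Enumerating the 6 paths from E to U and testing each for blocking by {N, S}:
Path 1: E → Q → X ← U
  X is a collider here and neither X nor any of its descendants is conditioned on, so the collider stays closed — the path is blocked at X.
Path 2: E → Q → X ← N ← U
  X is a collider here and neither X nor any of its descendants is conditioned on, so the collider stays closed — the path is blocked at X.
Path 3: E → S → Q → X ← U
  S is a chain here and S is conditioned on, so the path is blocked at S.
Path 4: E → S → Q → X ← N ← U
  S is a chain here and S is conditioned on, so the path is blocked at S.
Path 5: E → X ← U
  X is a collider here and neither X nor any of its descendants is conditioned on, so the collider stays closed — the path is blocked at X.
Path 6: E → X ← N ← U
  X is a collider here and neither X nor any of its descendants is conditioned on, so the collider stays closed — the path is blocked at X.
Every path is blocked, so E and U are d-separated given {N, S}.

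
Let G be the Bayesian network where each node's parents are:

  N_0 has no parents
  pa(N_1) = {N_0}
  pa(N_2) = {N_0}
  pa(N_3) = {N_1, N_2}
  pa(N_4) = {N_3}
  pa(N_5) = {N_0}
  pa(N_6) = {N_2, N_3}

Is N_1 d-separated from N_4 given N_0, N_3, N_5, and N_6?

There are 3 undirected paths between N_1 and N_4; checking each against the conditioning set {N_0, N_3, N_5, N_6}:
Path 1: N_1 ← N_0 → N_2 → N_6 ← N_3 → N_4
  N_0 is a fork here and N_0 is conditioned on, so the path is blocked at N_0.
Path 2: N_1 ← N_0 → N_2 → N_3 → N_4
  N_0 is a fork here and N_0 is conditioned on, so the path is blocked at N_0.
Path 3: N_1 → N_3 → N_4
  N_3 is a chain here and N_3 is conditioned on, so the path is blocked at N_3.
Since every path is blocked, d-separation holds.

Yes — N_1 and N_4 are d-separated given {N_0, N_3, N_5, N_6}.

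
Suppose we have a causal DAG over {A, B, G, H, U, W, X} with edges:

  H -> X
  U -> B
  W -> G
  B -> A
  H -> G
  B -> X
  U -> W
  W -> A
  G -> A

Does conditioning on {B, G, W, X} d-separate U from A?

Yes

6 paths connect U and A; each must be blocked for d-separation to hold:
  1. U → B → A — B:chain[blocks] ⇒ blocked
  2. U → B → X ← H → G → A — B:chain[blocks]; X:collider[open]; H:fork[open]; G:chain[blocks] ⇒ blocked
  3. U → B → X ← H → G ← W → A — B:chain[blocks]; X:collider[open]; H:fork[open]; G:collider[open]; W:fork[blocks] ⇒ blocked
  4. U → W → A — W:chain[blocks] ⇒ blocked
  5. U → W → G ← H → X ← B → A — W:chain[blocks]; G:collider[open]; H:fork[open]; X:collider[open]; B:fork[blocks] ⇒ blocked
  6. U → W → G → A — W:chain[blocks]; G:chain[blocks] ⇒ blocked
Since every path is blocked, d-separation holds.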